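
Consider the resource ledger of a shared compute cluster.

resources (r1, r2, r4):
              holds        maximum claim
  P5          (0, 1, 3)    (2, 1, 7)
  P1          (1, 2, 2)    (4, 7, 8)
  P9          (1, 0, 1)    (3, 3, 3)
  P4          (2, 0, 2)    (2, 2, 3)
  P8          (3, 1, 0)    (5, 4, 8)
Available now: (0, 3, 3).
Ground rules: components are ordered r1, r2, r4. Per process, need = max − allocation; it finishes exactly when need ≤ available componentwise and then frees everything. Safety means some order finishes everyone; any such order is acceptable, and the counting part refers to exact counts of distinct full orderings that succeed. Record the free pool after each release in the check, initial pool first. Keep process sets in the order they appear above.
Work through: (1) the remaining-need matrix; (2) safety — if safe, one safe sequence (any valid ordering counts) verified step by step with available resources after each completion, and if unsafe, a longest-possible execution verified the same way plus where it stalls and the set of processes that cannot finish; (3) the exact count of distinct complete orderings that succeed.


(1) Need matrix, components ordered r1, r2, r4:
  P5: (2, 0, 4)
  P1: (3, 5, 6)
  P9: (2, 3, 2)
  P4: (0, 2, 1)
  P8: (2, 3, 8)
(2) SAFE, for example via the order P4, P9, P5, P8, P1.
Key observation: the first exact fit in this order is P9 — it needs (2, 3, 2) with (2, 3, 5) free, meeting a requested resource to the last unit.
Walking it through:
  pool = (0, 3, 3)
  run P4 (needs (0, 2, 1), free (0, 3, 3)); after release of (2, 0, 2) the pool is (2, 3, 5)
  run P9 (needs (2, 3, 2), free (2, 3, 5)); after release of (1, 0, 1) the pool is (3, 3, 6)
  run P5 (needs (2, 0, 4), free (3, 3, 6)); after release of (0, 1, 3) the pool is (3, 4, 9)
  run P8 (needs (2, 3, 8), free (3, 4, 9)); after release of (3, 1, 0) the pool is (6, 5, 9)
  run P1 (needs (3, 5, 6), free (6, 5, 9)); after release of (1, 2, 2) the pool is (7, 7, 11)
(3) Exactly 4 of the possible complete orderings are safe sequences.


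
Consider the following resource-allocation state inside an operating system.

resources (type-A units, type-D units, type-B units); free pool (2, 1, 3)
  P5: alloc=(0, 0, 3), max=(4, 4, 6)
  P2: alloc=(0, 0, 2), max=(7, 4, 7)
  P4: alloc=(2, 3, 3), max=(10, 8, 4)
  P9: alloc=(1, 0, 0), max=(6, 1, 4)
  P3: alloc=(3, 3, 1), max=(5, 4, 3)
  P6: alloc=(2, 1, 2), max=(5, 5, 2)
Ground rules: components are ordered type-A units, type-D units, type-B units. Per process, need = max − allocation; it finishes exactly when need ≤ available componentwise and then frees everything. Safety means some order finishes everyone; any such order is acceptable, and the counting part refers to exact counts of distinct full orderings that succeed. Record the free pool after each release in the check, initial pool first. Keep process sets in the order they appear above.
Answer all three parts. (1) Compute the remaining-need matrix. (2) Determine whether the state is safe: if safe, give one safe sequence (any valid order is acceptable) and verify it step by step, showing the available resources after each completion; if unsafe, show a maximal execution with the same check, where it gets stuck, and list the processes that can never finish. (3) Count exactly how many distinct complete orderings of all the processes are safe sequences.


(1) Outstanding need per process (order type-A units, type-D units, type-B units):
  P5: (4, 4, 3)
  P2: (7, 4, 5)
  P4: (8, 5, 1)
  P9: (5, 1, 4)
  P3: (2, 1, 2)
  P6: (3, 4, 0)
(2) SAFE — a valid safe sequence is P3, P5, P6, P9, P2, P4.
Key observation: P3 is the earliest step where a requested resource binds exactly: need (2, 1, 2), pool (2, 1, 3) at its turn.
Verifying each step:
  pool = (2, 1, 3)
  run P3 (needs (2, 1, 2), free (2, 1, 3)); after release of (3, 3, 1) the pool is (5, 4, 4)
  run P5 (needs (4, 4, 3), free (5, 4, 4)); after release of (0, 0, 3) the pool is (5, 4, 7)
  run P6 (needs (3, 4, 0), free (5, 4, 7)); after release of (2, 1, 2) the pool is (7, 5, 9)
  run P9 (needs (5, 1, 4), free (7, 5, 9)); after release of (1, 0, 0) the pool is (8, 5, 9)
  run P2 (needs (7, 4, 5), free (8, 5, 9)); after release of (0, 0, 2) the pool is (8, 5, 11)
  run P4 (needs (8, 5, 1), free (8, 5, 11)); after release of (2, 3, 3) the pool is (10, 8, 14)
(3) Precisely 25 of the possible complete orderings are safe sequences.


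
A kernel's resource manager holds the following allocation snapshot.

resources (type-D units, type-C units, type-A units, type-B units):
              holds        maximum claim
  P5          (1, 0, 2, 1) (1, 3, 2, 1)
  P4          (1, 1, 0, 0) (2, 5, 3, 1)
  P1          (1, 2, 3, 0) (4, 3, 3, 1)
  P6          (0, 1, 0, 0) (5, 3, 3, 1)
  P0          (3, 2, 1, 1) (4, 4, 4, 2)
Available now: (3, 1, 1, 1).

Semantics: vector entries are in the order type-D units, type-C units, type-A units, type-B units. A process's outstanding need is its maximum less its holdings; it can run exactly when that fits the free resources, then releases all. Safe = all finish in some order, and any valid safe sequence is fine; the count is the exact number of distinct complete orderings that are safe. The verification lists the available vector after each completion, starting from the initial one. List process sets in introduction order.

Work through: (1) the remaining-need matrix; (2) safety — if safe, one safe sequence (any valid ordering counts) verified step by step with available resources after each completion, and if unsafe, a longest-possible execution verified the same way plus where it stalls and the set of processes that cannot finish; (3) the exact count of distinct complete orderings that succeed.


(1) Need matrix, components ordered type-D units, type-C units, type-A units, type-B units:
  P5: (0, 3, 0, 0)
  P4: (1, 4, 3, 1)
  P1: (3, 1, 0, 1)
  P6: (5, 2, 3, 1)
  P0: (1, 2, 3, 1)
(2) The state is SAFE; one workable sequence: P1, P0, P5, P4, P6.
Key observation: the first exact fit in this order is P1 — it needs (3, 1, 0, 1) with (3, 1, 1, 1) free, meeting a requested resource to the last unit.
Walking it through:
  pool = (3, 1, 1, 1)
  P1: need (3, 1, 0, 1) fits (3, 1, 1, 1); releases (1, 2, 3, 0), pool now (4, 3, 4, 1)
  P0: need (1, 2, 3, 1) fits (4, 3, 4, 1); releases (3, 2, 1, 1), pool now (7, 5, 5, 2)
  P5: need (0, 3, 0, 0) fits (7, 5, 5, 2); releases (1, 0, 2, 1), pool now (8, 5, 7, 3)
  P4: need (1, 4, 3, 1) fits (8, 5, 7, 3); releases (1, 1, 0, 0), pool now (9, 6, 7, 3)
  P6: need (5, 2, 3, 1) fits (9, 6, 7, 3); releases (0, 1, 0, 0), pool now (9, 7, 7, 3)
(3) Exactly 10 of the possible complete orderings are safe sequences.


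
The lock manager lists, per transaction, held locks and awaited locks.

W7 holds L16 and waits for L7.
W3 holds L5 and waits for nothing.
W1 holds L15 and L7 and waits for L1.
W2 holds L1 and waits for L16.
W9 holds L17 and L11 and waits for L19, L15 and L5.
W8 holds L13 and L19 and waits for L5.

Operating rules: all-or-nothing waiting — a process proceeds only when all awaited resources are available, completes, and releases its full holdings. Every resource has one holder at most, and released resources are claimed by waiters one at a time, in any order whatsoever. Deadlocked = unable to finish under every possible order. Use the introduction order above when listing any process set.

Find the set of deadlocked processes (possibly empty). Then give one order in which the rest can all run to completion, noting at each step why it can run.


Deadlocked set: W7, W1, W2 and W9.
Key observation: the knot is the closed ring of waits W7 -> W1 -> W2 -> W7; W9 waits into the deadlock from upstream.
A valid finishing order for the others: W3, W8.
Check, step by step:
  W3: no waits; runs immediately, freeing L5
  W8: everything it awaited (L5) is free; runs, freeing L13 and L19


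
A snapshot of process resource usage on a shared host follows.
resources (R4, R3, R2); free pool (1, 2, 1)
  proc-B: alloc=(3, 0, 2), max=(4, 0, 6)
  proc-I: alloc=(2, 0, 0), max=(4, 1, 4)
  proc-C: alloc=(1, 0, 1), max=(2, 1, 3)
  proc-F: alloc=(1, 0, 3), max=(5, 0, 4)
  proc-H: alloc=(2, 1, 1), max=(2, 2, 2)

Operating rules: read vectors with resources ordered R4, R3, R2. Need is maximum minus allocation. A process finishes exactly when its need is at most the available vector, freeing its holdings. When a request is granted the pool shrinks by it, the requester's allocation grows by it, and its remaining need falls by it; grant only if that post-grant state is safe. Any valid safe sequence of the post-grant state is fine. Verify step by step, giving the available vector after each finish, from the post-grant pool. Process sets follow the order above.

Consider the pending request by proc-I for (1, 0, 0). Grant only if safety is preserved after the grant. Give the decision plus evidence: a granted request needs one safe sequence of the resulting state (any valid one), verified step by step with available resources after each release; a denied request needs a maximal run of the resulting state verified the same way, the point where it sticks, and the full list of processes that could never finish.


DENY. Granting would leave the state unsafe.
Key observation: after proc-H, proc-C the pool peaks at (3, 3, 3), and each blocked process is short somewhere: proc-B on R2; proc-I on R2; proc-F on R4.
On the post-grant state, proc-H, proc-C is a maximal run — nothing extends it. Check, step by step:
  pool = (0, 2, 1)
  proc-H needs (0, 1, 1) <= (0, 2, 1) -> finishes; pool += (2, 1, 1) = (2, 3, 2)
  proc-C needs (1, 1, 2) <= (2, 3, 2) -> finishes; pool += (1, 0, 1) = (3, 3, 3)
  proc-B still needs (1, 0, 4) but only (3, 3, 3) is free — short on R2
  proc-I still needs (1, 1, 4) but only (3, 3, 3) is free — short on R2
  proc-F still needs (4, 0, 1) but only (3, 3, 3) is free — short on R4
Had the request been granted, proc-B, proc-I and proc-F could never finish.


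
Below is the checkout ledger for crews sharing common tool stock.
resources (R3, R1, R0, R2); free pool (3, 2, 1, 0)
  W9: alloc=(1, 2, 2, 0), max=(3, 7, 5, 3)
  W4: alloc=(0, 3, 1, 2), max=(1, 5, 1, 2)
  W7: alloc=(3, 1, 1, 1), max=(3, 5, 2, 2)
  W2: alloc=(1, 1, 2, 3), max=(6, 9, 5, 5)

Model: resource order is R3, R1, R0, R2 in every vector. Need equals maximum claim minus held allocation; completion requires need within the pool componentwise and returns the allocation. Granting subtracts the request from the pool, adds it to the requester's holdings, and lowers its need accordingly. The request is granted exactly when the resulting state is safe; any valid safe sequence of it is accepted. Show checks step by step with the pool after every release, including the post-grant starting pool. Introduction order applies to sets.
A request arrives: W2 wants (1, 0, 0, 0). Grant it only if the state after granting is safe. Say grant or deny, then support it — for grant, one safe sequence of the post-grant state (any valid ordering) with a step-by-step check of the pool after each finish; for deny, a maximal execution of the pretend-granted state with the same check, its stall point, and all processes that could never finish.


GRANT — the state after the grant stays safe, e.g. via W4, W7, W9, W2.
Key observation: the transfer keeps a workable pool ((2, 2, 1, 0)); W4 starts the safe sequence.
Check on the post-grant state, step by step:
  pool = (2, 2, 1, 0)
  W4: need (1, 2, 0, 0) fits (2, 2, 1, 0); releases (0, 3, 1, 2), pool now (2, 5, 2, 2)
  W7: need (0, 4, 1, 1) fits (2, 5, 2, 2); releases (3, 1, 1, 1), pool now (5, 6, 3, 3)
  W9: need (2, 5, 3, 3) fits (5, 6, 3, 3); releases (1, 2, 2, 0), pool now (6, 8, 5, 3)
  W2: need (4, 8, 3, 2) fits (6, 8, 5, 3); releases (2, 1, 2, 3), pool now (8, 9, 7, 6)


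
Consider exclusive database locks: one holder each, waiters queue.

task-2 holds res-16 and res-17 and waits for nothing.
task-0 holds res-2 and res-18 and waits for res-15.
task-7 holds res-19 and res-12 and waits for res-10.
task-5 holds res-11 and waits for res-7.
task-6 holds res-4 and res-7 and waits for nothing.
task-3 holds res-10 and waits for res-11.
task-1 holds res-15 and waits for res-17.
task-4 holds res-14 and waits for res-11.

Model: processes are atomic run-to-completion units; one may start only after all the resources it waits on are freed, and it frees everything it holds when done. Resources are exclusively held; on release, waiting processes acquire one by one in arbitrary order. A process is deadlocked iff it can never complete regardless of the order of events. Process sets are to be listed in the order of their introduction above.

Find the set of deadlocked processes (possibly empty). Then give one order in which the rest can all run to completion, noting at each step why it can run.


The deadlocked set is empty.
Key observation: every chain of waits terminates; starting from the processes that wait on nothing, all the rest unlock in turn.
One completion order for the rest: task-6, task-5, task-3, task-7, task-2, task-1, task-4, task-0.
Step-by-step check:
  run task-6 (it waits on nothing); releases res-4 and res-7
  run task-5 (all its waits — res-7 — are resolved); releases res-11
  run task-3 (all its waits — res-11 — are resolved); releases res-10
  run task-7 (all its waits — res-10 — are resolved); releases res-19 and res-12
  run task-2 (it waits on nothing); releases res-16 and res-17
  run task-1 (all its waits — res-17 — are resolved); releases res-15
  run task-4 (all its waits — res-11 — are resolved); releases res-14
  run task-0 (all its waits — res-15 — are resolved); releases res-2 and res-18


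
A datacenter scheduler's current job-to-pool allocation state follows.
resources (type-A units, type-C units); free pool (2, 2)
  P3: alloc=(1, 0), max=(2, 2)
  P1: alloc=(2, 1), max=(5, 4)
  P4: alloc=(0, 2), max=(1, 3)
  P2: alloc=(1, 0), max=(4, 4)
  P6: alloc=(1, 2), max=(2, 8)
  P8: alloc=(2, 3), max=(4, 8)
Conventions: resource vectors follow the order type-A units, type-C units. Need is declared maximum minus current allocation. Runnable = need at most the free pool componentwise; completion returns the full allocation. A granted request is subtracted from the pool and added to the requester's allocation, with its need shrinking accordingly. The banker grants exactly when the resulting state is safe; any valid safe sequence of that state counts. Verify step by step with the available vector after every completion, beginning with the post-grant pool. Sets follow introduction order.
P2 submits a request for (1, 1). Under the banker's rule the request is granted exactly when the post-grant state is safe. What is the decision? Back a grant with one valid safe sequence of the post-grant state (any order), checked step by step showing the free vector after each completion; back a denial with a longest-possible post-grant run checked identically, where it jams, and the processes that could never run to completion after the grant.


GRANT. The post-grant state is safe; one safe sequence: P4, P3, P2, P1, P8, P6.
Key observation: with (1, 1) left after the transfer, P4 can run at once — the state stays safe.
Check on the post-grant state, step by step:
  pool = (1, 1)
  run P4 (needs (1, 1), free (1, 1)); after release of (0, 2) the pool is (1, 3)
  run P3 (needs (1, 2), free (1, 3)); after release of (1, 0) the pool is (2, 3)
  run P2 (needs (2, 3), free (2, 3)); after release of (2, 1) the pool is (4, 4)
  run P1 (needs (3, 3), free (4, 4)); after release of (2, 1) the pool is (6, 5)
  run P8 (needs (2, 5), free (6, 5)); after release of (2, 3) the pool is (8, 8)
  run P6 (needs (1, 6), free (8, 8)); after release of (1, 2) the pool is (9, 10)


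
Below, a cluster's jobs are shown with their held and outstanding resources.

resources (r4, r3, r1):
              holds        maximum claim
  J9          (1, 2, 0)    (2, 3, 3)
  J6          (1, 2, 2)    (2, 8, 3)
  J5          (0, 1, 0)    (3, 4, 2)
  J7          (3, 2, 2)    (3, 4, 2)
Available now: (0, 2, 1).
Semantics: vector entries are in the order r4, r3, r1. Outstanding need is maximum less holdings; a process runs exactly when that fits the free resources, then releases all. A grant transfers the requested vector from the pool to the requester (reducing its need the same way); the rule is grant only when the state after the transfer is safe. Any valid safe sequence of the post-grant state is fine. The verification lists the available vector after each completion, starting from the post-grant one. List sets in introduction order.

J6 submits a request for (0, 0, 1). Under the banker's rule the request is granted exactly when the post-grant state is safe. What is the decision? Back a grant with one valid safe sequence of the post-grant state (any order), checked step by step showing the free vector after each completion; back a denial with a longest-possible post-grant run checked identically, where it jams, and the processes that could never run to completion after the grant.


DENY: after the grant no complete ordering would exist.
Key observation: after J7, J5 the pool peaks at (3, 5, 2), and each blocked process is short somewhere: J9 on r1; J6 on r3.
Pretend the grant happened; the run J7, J5 goes as far as possible. Step-by-step check:
  pool = (0, 2, 0)
  J7 needs (0, 2, 0) <= (0, 2, 0) -> finishes; pool += (3, 2, 2) = (3, 4, 2)
  J5 needs (3, 3, 2) <= (3, 4, 2) -> finishes; pool += (0, 1, 0) = (3, 5, 2)
  J9 cannot run: need (1, 1, 3) vs free (3, 5, 2) (insufficient r1)
  J6 cannot run: need (1, 6, 0) vs free (3, 5, 2) (insufficient r3)
Post-grant, the permanently blocked set is J9 and J6.


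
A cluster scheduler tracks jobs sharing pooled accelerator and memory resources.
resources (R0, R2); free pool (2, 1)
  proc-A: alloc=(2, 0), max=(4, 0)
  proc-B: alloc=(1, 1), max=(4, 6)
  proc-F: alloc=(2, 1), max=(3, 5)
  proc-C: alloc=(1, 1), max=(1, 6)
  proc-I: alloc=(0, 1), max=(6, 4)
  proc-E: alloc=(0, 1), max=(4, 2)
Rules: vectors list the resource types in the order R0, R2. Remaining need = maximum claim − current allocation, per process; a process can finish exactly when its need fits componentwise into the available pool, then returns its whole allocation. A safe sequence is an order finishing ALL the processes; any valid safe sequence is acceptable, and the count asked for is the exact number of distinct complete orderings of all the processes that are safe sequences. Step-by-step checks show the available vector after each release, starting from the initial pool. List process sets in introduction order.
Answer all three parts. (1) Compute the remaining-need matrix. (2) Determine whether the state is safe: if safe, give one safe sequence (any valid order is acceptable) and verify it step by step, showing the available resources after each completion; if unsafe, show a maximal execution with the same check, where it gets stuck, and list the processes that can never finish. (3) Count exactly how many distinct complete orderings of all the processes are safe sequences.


(1) Outstanding need per process (order R0, R2):
  proc-A: (2, 0)
  proc-B: (3, 5)
  proc-F: (1, 4)
  proc-C: (0, 5)
  proc-I: (6, 3)
  proc-E: (4, 1)
(2) The state is UNSAFE.
Key observation: after proc-A, proc-E complete, (4, 2) is the best the pool ever gets, yet each leftover process wants more R2.
A maximal execution: proc-A, proc-E — then nothing else fits. Step-by-step check:
  pool = (2, 1)
  proc-A: need (2, 0) fits (2, 1); releases (2, 0), pool now (4, 1)
  proc-E: need (4, 1) fits (4, 1); releases (0, 1), pool now (4, 2)
  proc-B still needs (3, 5) but only (4, 2) is free — short on R2
  proc-F still needs (1, 4) but only (4, 2) is free — short on R2
  proc-C still needs (0, 5) but only (4, 2) is free — short on R2
  proc-I still needs (6, 3) but only (4, 2) is free — short on R0 and R2
Processes that can never finish: proc-B, proc-F, proc-C and proc-I.
(3) Exactly 0 of the possible complete orderings are safe sequences.


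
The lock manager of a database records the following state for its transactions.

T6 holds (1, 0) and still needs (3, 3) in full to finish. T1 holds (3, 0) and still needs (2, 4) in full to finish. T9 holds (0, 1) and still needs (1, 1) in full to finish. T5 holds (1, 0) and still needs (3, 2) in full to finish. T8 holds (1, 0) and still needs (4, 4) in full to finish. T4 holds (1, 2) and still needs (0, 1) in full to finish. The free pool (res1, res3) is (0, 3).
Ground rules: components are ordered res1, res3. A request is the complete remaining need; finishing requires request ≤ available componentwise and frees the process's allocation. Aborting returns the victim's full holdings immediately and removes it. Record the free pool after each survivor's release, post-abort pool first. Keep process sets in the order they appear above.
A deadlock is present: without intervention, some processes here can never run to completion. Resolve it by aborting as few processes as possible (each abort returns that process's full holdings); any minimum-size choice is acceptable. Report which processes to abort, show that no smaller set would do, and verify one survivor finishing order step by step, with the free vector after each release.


Minimum abort set: T5.
Key observation: the returned (1, 0) from T5 is what brings T1 — unrunnable before, under any order — into play at step 2.
Why nothing smaller works: aborting no one leaves the state deadlocked as given.
The survivors complete as T4, T1, T6, T8, T9. Check, step by step (starting from the post-abort pool):
  pool = (1, 3)
  run T4 (needs (0, 1), free (1, 3)); after release of (1, 2) the pool is (2, 5)
  run T1 (needs (2, 4), free (2, 5)); after release of (3, 0) the pool is (5, 5)
  run T6 (needs (3, 3), free (5, 5)); after release of (1, 0) the pool is (6, 5)
  run T8 (needs (4, 4), free (6, 5)); after release of (1, 0) the pool is (7, 5)
  run T9 (needs (1, 1), free (7, 5)); after release of (0, 1) the pool is (7, 6)


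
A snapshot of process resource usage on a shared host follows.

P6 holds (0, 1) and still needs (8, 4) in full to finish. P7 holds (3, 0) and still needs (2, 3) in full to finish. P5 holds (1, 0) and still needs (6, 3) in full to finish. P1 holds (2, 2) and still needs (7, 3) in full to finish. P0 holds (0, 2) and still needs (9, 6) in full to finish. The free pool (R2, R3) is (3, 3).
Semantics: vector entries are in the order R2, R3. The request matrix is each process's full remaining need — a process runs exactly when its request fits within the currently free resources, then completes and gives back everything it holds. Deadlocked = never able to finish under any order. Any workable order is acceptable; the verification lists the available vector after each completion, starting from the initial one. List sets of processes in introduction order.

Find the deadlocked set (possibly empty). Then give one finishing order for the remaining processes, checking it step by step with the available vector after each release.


The deadlocked set is empty.
Key observation: beginning at P7, releases accumulate fast enough that every process eventually fits.
The rest can finish in the order P7, P5, P1, P6, P0. Step-by-step check:
  pool = (3, 3)
  run P7 (needs (2, 3), free (3, 3)); after release of (3, 0) the pool is (6, 3)
  run P5 (needs (6, 3), free (6, 3)); after release of (1, 0) the pool is (7, 3)
  run P1 (needs (7, 3), free (7, 3)); after release of (2, 2) the pool is (9, 5)
  run P6 (needs (8, 4), free (9, 5)); after release of (0, 1) the pool is (9, 6)
  run P0 (needs (9, 6), free (9, 6)); after release of (0, 2) the pool is (9, 8)


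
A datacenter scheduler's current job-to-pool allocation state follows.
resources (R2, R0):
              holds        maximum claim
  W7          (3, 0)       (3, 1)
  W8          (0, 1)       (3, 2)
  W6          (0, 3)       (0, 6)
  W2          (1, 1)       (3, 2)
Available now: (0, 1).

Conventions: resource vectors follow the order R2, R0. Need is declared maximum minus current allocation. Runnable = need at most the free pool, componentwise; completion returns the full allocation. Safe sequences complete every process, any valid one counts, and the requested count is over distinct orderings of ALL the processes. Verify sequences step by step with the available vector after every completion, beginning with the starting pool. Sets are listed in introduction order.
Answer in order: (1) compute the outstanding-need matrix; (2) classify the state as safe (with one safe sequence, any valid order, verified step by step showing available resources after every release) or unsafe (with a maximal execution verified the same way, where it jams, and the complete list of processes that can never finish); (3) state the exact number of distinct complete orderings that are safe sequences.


(1) Outstanding need per process (order R2, R0):
  W7: (0, 1)
  W8: (3, 1)
  W6: (0, 3)
  W2: (2, 1)
(2) SAFE — a valid safe sequence is W7, W2, W8, W6.
Key observation: at W7 the run first touches a limit — (0, 1) against (0, 1), exact on a resource it actually requests.
Verifying each step:
  pool = (0, 1)
  run W7 (needs (0, 1), free (0, 1)); after release of (3, 0) the pool is (3, 1)
  run W2 (needs (2, 1), free (3, 1)); after release of (1, 1) the pool is (4, 2)
  run W8 (needs (3, 1), free (4, 2)); after release of (0, 1) the pool is (4, 3)
  run W6 (needs (0, 3), free (4, 3)); after release of (0, 3) the pool is (4, 6)
(3) The exact count: 2 of the possible complete orderings are safe sequences.


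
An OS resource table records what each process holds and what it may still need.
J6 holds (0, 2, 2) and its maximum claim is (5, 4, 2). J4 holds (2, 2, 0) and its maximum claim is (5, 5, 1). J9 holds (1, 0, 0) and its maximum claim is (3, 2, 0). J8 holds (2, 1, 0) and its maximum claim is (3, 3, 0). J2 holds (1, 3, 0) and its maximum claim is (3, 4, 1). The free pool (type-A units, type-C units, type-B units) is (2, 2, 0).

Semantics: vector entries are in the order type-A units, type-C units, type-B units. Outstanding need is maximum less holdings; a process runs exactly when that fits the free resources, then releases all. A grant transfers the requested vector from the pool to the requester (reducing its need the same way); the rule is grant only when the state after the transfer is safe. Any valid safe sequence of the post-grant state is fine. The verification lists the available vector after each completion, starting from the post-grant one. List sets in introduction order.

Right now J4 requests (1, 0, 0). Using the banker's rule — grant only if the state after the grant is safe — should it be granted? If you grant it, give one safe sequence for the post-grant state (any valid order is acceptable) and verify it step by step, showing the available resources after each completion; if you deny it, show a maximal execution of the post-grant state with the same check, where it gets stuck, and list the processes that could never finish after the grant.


DENY — the pretend-granted state is unsafe.
Key observation: after J8, J9 the pool peaks at (4, 3, 0), and each blocked process is short somewhere: J6 on type-A units; J4 on type-B units; J2 on type-B units.
After a pretend grant, a maximal execution: J8, J9 — then nothing else fits. Verifying each step:
  pool = (1, 2, 0)
  run J8 (needs (1, 2, 0), free (1, 2, 0)); after release of (2, 1, 0) the pool is (3, 3, 0)
  run J9 (needs (2, 2, 0), free (3, 3, 0)); after release of (1, 0, 0) the pool is (4, 3, 0)
  J6 still needs (5, 2, 0) but only (4, 3, 0) is free — short on type-A units
  J4 still needs (2, 3, 1) but only (4, 3, 0) is free — short on type-B units
  J2 still needs (2, 1, 1) but only (4, 3, 0) is free — short on type-B units
Post-grant, the permanently blocked set is J6, J4 and J2.


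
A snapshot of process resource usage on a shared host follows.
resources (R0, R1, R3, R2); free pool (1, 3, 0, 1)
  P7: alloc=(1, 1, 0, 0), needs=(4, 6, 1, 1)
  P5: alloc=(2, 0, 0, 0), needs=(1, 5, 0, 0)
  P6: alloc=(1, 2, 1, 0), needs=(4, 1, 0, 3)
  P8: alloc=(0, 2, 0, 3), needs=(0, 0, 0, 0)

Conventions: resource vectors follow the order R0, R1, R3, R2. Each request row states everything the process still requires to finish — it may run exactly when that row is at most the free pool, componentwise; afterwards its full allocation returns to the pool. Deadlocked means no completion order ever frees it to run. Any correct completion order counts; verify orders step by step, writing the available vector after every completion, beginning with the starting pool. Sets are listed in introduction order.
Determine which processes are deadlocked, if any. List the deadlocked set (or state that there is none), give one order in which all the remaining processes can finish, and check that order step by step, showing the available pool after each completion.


Deadlocked set: P7 and P6.
Key observation: after P8, P5 complete, (3, 5, 0, 4) is the best the pool ever gets, yet each leftover process wants more R0.
The rest can finish in the order P8, P5. Verifying each step:
  pool = (1, 3, 0, 1)
  P8 needs (0, 0, 0, 0) <= (1, 3, 0, 1) -> finishes; pool += (0, 2, 0, 3) = (1, 5, 0, 4)
  P5 needs (1, 5, 0, 0) <= (1, 5, 0, 4) -> finishes; pool += (2, 0, 0, 0) = (3, 5, 0, 4)
None of the blocked processes ever fits:
  P7 still needs (4, 6, 1, 1) but only (3, 5, 0, 4) is free — short on R0, R1 and R3
  P6 still needs (4, 1, 0, 3) but only (3, 5, 0, 4) is free — short on R0


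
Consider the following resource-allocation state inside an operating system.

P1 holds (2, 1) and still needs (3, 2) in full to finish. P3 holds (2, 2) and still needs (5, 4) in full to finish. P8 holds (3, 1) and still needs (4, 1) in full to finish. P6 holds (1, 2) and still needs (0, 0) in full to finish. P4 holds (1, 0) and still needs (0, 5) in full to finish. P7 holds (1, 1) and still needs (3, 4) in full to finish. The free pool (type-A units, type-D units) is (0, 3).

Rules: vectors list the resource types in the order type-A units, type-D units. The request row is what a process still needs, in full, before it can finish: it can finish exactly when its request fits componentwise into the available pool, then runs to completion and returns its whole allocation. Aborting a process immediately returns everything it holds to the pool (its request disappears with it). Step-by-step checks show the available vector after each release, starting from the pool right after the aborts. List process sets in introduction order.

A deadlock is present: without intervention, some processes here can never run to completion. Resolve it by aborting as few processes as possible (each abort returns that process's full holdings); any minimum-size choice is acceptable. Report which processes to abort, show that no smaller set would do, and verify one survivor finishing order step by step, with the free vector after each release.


Abort P7.
Key observation: no ordering could ever have run P1 before the abort of P7; with (1, 1) back in the pool it fits at step 3.
Why nothing smaller works: aborting no one leaves the state deadlocked as given.
One survivor order: P6, P4, P1, P3, P8. Step-by-step check (post-abort pool first):
  pool = (1, 4)
  run P6 (needs (0, 0), free (1, 4)); after release of (1, 2) the pool is (2, 6)
  run P4 (needs (0, 5), free (2, 6)); after release of (1, 0) the pool is (3, 6)
  run P1 (needs (3, 2), free (3, 6)); after release of (2, 1) the pool is (5, 7)
  run P3 (needs (5, 4), free (5, 7)); after release of (2, 2) the pool is (7, 9)
  run P8 (needs (4, 1), free (7, 9)); after release of (3, 1) the pool is (10, 10)


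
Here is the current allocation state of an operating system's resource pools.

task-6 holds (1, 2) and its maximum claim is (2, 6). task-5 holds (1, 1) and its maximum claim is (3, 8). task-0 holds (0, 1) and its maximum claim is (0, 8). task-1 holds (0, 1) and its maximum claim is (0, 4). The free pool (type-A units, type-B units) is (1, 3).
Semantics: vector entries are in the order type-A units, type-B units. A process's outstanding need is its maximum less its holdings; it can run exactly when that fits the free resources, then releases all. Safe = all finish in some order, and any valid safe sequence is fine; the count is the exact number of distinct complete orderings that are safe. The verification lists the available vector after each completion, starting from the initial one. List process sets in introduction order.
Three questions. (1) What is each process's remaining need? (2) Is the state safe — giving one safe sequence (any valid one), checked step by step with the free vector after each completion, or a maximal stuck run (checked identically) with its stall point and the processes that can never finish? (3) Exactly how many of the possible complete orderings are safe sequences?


(1) Remaining need (order type-A units, type-B units):
  task-6: (1, 4)
  task-5: (2, 7)
  task-0: (0, 7)
  task-1: (0, 3)
(2) The state is UNSAFE.
Key observation: after task-1, task-6 complete, (2, 6) is the best the pool ever gets, yet each leftover process wants more type-B units.
Going as far as possible: task-1, task-6; after that, nothing fits. Step-by-step check:
  pool = (1, 3)
  run task-1 (needs (0, 3), free (1, 3)); after release of (0, 1) the pool is (1, 4)
  run task-6 (needs (1, 4), free (1, 4)); after release of (1, 2) the pool is (2, 6)
  task-5 cannot run: need (2, 7) vs free (2, 6) (insufficient type-B units)
  task-0 cannot run: need (0, 7) vs free (2, 6) (insufficient type-B units)
Processes that can never finish: task-5 and task-0.
(3) Exactly 0 of the possible complete orderings are safe sequences.


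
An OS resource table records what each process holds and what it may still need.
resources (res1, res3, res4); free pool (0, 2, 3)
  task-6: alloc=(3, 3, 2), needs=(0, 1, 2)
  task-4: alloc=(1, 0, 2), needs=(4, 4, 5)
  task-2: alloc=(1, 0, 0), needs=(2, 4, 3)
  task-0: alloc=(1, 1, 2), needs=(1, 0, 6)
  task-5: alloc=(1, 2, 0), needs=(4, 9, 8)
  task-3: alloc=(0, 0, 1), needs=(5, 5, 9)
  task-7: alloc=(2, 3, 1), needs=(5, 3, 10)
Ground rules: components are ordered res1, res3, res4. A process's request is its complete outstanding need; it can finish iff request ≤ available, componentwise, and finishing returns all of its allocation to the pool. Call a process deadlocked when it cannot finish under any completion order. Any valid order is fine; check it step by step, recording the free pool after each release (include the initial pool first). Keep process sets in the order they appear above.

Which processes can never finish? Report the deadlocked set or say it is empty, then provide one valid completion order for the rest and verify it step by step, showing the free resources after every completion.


No process is deadlocked.
Key observation: no deadlock: task-6 fits now, and the freed resources carry the rest through.
One completion order for the rest: task-6, task-2, task-4, task-0, task-3, task-7, task-5. Step-by-step check:
  pool = (0, 2, 3)
  task-6: need (0, 1, 2) fits (0, 2, 3); releases (3, 3, 2), pool now (3, 5, 5)
  task-2: need (2, 4, 3) fits (3, 5, 5); releases (1, 0, 0), pool now (4, 5, 5)
  task-4: need (4, 4, 5) fits (4, 5, 5); releases (1, 0, 2), pool now (5, 5, 7)
  task-0: need (1, 0, 6) fits (5, 5, 7); releases (1, 1, 2), pool now (6, 6, 9)
  task-3: need (5, 5, 9) fits (6, 6, 9); releases (0, 0, 1), pool now (6, 6, 10)
  task-7: need (5, 3, 10) fits (6, 6, 10); releases (2, 3, 1), pool now (8, 9, 11)
  task-5: need (4, 9, 8) fits (8, 9, 11); releases (1, 2, 0), pool now (9, 11, 11)


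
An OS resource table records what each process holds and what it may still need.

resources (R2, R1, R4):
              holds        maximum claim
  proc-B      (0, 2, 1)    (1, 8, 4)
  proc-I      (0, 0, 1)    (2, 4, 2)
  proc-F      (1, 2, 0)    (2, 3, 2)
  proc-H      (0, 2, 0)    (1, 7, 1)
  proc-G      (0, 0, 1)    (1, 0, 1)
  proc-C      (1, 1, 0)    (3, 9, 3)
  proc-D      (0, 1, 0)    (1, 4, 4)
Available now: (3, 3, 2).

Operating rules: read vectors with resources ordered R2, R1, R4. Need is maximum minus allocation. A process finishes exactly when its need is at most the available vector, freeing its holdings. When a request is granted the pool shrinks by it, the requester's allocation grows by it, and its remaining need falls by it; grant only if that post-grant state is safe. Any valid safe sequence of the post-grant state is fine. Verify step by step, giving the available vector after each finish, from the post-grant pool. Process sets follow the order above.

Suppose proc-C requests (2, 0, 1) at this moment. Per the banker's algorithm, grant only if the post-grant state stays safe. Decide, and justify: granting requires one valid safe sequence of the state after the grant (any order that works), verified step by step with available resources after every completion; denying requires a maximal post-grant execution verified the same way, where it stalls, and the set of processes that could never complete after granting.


GRANT — the state after the grant stays safe, e.g. via proc-G, proc-F, proc-I, proc-H, proc-B, proc-C, proc-D.
Key observation: the transfer keeps a workable pool ((1, 3, 1)); proc-G starts the safe sequence.
Check on the post-grant state, step by step:
  pool = (1, 3, 1)
  proc-G needs (1, 0, 0) <= (1, 3, 1) -> finishes; pool += (0, 0, 1) = (1, 3, 2)
  proc-F needs (1, 1, 2) <= (1, 3, 2) -> finishes; pool += (1, 2, 0) = (2, 5, 2)
  proc-I needs (2, 4, 1) <= (2, 5, 2) -> finishes; pool += (0, 0, 1) = (2, 5, 3)
  proc-H needs (1, 5, 1) <= (2, 5, 3) -> finishes; pool += (0, 2, 0) = (2, 7, 3)
  proc-B needs (1, 6, 3) <= (2, 7, 3) -> finishes; pool += (0, 2, 1) = (2, 9, 4)
  proc-C needs (0, 8, 2) <= (2, 9, 4) -> finishes; pool += (3, 1, 1) = (5, 10, 5)
  proc-D needs (1, 3, 4) <= (5, 10, 5) -> finishes; pool += (0, 1, 0) = (5, 11, 5)


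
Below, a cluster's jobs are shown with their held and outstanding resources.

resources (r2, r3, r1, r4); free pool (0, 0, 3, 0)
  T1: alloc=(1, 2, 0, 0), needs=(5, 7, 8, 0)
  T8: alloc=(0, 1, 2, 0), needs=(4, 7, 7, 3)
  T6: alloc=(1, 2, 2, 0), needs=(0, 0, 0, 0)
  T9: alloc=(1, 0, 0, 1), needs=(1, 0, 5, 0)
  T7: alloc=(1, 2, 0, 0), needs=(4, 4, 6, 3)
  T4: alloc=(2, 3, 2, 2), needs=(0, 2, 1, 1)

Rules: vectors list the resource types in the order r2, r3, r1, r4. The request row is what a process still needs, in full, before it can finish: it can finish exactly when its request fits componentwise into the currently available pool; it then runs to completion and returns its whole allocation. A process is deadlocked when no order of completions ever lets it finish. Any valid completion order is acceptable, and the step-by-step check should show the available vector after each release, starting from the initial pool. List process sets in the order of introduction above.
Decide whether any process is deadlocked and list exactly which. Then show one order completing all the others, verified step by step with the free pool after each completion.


The deadlocked set is empty.
Key observation: the pool covers T6 at once, and every later process fits after earlier releases.
The rest can finish in the order T6, T9, T4, T7, T8, T1. Walking it through:
  pool = (0, 0, 3, 0)
  T6 needs (0, 0, 0, 0) <= (0, 0, 3, 0) -> finishes; pool += (1, 2, 2, 0) = (1, 2, 5, 0)
  T9 needs (1, 0, 5, 0) <= (1, 2, 5, 0) -> finishes; pool += (1, 0, 0, 1) = (2, 2, 5, 1)
  T4 needs (0, 2, 1, 1) <= (2, 2, 5, 1) -> finishes; pool += (2, 3, 2, 2) = (4, 5, 7, 3)
  T7 needs (4, 4, 6, 3) <= (4, 5, 7, 3) -> finishes; pool += (1, 2, 0, 0) = (5, 7, 7, 3)
  T8 needs (4, 7, 7, 3) <= (5, 7, 7, 3) -> finishes; pool += (0, 1, 2, 0) = (5, 8, 9, 3)
  T1 needs (5, 7, 8, 0) <= (5, 8, 9, 3) -> finishes; pool += (1, 2, 0, 0) = (6, 10, 9, 3)


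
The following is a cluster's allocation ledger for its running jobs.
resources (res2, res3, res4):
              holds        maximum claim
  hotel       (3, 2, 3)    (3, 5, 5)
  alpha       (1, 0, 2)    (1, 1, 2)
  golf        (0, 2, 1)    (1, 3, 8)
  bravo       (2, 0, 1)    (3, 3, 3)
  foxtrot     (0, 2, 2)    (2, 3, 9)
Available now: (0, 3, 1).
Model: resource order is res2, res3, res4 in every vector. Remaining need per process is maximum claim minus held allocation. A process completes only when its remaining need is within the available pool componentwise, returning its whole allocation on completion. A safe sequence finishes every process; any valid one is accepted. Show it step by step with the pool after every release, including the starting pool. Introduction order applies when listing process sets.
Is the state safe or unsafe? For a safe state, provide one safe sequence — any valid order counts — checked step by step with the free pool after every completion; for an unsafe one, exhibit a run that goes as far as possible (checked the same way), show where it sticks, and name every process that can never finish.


SAFE. One safe sequence: alpha, hotel, bravo, foxtrot, golf.
Key observation: hotel is the earliest step where a requested resource binds exactly: need (0, 3, 2), pool (1, 3, 3) at its turn.
Verifying each step:
  pool = (0, 3, 1)
  alpha needs (0, 1, 0) <= (0, 3, 1) -> finishes; pool += (1, 0, 2) = (1, 3, 3)
  hotel needs (0, 3, 2) <= (1, 3, 3) -> finishes; pool += (3, 2, 3) = (4, 5, 6)
  bravo needs (1, 3, 2) <= (4, 5, 6) -> finishes; pool += (2, 0, 1) = (6, 5, 7)
  foxtrot needs (2, 1, 7) <= (6, 5, 7) -> finishes; pool += (0, 2, 2) = (6, 7, 9)
  golf needs (1, 1, 7) <= (6, 7, 9) -> finishes; pool += (0, 2, 1) = (6, 9, 10)
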